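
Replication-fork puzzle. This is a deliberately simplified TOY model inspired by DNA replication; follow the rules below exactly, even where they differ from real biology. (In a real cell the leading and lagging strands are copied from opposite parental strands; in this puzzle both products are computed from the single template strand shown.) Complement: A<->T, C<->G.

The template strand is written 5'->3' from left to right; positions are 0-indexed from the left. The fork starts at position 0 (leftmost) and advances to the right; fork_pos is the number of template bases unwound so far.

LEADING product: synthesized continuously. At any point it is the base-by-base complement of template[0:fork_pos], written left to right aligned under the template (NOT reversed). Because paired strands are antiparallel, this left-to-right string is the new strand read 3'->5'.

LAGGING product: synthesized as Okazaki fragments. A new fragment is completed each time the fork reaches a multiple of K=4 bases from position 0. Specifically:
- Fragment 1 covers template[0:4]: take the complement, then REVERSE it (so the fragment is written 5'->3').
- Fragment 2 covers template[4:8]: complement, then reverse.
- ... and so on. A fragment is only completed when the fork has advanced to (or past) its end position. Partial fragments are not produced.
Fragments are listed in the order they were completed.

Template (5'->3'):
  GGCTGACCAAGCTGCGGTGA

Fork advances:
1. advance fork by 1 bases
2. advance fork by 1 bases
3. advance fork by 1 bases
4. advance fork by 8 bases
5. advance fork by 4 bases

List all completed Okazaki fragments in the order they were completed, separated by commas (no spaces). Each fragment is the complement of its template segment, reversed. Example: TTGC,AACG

Step 1: advance 1 -> fork_pos = 0 + 1 = 1. Next multiple of 4 is 4 (not reached); still 0 fragment(s).
Step 2: advance 1 -> fork_pos = 1 + 1 = 2. Next multiple of 4 is 4 (not reached); still 0 fragment(s).
Step 3: advance 1 -> fork_pos = 2 + 1 = 3. Next multiple of 4 is 4 (not reached); still 0 fragment(s).
Step 4: advance 8 -> fork_pos = 3 + 8 = 11. Reached multiple(s) of 4: 4, 8 -> fragments 1-2 completed (2 total).
Step 5: advance 4 -> fork_pos = 11 + 4 = 15. Reached multiple(s) of 4: 12 -> fragment 3 completed (3 total).
Final fork_pos = 15, so 3 fragment(s) are complete. Build each: template segment -> complement -> reverse.
Fragment 1: template[0:4] = GGCT -> complement CCGA -> reversed AGCC
Fragment 2: template[4:8] = GACC -> complement CTGG -> reversed GGTC
Fragment 3: template[8:12] = AAGC -> complement TTCG -> reversed GCTT

Answer: AGCC,GGTC,GCTT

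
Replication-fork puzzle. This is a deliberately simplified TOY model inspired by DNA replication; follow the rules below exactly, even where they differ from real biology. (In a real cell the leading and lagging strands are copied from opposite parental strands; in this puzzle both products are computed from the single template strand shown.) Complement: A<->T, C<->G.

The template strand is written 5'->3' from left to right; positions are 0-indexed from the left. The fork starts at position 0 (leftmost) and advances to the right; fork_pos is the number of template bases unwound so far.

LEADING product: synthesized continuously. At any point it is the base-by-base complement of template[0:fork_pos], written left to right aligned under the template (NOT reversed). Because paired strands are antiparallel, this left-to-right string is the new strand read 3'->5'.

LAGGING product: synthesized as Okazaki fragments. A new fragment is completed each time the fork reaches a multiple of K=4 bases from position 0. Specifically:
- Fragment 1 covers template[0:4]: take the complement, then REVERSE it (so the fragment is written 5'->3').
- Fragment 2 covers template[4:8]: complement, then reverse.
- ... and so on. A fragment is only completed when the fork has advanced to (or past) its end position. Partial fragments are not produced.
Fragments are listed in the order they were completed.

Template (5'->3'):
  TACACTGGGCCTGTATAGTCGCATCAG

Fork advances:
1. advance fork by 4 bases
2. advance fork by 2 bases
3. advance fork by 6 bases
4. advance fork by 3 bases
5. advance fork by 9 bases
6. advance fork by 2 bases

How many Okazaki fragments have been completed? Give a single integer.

Step 1: advance 4 -> fork_pos = 0 + 4 = 4. Reached multiple(s) of 4: 4 -> fragment 1 completed (1 total).
Step 2: advance 2 -> fork_pos = 4 + 2 = 6. Next multiple of 4 is 8 (not reached); still 1 fragment(s).
Step 3: advance 6 -> fork_pos = 6 + 6 = 12. Reached multiple(s) of 4: 8, 12 -> fragments 2-3 completed (3 total).
Step 4: advance 3 -> fork_pos = 12 + 3 = 15. Next multiple of 4 is 16 (not reached); still 3 fragment(s).
Step 5: advance 9 -> fork_pos = 15 + 9 = 24. Reached multiple(s) of 4: 16, 20, 24 -> fragments 4-6 completed (6 total).
Step 6: advance 2 -> fork_pos = 24 + 2 = 26. Next multiple of 4 is 28 (not reached); still 6 fragment(s).
Check: final fork_pos = 26; the multiples of 4 that are <= 26 are 4..24 -> 26 // 4 = 6 completed fragment(s).

Answer: 6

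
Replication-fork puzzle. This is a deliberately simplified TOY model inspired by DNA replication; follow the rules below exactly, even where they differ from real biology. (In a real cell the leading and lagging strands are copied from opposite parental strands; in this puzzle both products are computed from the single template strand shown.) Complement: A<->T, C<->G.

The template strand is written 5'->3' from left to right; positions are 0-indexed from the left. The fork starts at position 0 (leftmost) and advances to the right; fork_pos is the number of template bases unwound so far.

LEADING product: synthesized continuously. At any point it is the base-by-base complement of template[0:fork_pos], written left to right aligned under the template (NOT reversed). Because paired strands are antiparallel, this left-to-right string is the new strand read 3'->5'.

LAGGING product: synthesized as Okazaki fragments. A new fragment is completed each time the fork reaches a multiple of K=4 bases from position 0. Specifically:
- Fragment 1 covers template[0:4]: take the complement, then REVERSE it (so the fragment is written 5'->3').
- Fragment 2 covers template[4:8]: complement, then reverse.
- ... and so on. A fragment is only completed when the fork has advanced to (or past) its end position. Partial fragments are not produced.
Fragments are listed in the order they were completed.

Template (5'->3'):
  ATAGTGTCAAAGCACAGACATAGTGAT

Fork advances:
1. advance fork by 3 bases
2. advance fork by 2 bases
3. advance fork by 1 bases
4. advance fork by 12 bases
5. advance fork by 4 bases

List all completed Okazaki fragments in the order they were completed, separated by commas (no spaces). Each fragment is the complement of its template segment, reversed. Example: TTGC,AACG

Answer: CTAT,GACA,CTTT,TGTG,TGTC

Derivation:
Step 1: advance 3 -> fork_pos = 0 + 3 = 3. Next multiple of 4 is 4 (not reached); still 0 fragment(s).
Step 2: advance 2 -> fork_pos = 3 + 2 = 5. Reached multiple(s) of 4: 4 -> fragment 1 completed (1 total).
Step 3: advance 1 -> fork_pos = 5 + 1 = 6. Next multiple of 4 is 8 (not reached); still 1 fragment(s).
Step 4: advance 12 -> fork_pos = 6 + 12 = 18. Reached multiple(s) of 4: 8, 12, 16 -> fragments 2-4 completed (4 total).
Step 5: advance 4 -> fork_pos = 18 + 4 = 22. Reached multiple(s) of 4: 20 -> fragment 5 completed (5 total).
Final fork_pos = 22, so 5 fragment(s) are complete. Build each: template segment -> complement -> reverse.
Fragment 1: template[0:4] = ATAG -> complement TATC -> reversed CTAT
Fragment 2: template[4:8] = TGTC -> complement ACAG -> reversed GACA
Fragment 3: template[8:12] = AAAG -> complement TTTC -> reversed CTTT
Fragment 4: template[12:16] = CACA -> complement GTGT -> reversed TGTG
Fragment 5: template[16:20] = GACA -> complement CTGT -> reversed TGTC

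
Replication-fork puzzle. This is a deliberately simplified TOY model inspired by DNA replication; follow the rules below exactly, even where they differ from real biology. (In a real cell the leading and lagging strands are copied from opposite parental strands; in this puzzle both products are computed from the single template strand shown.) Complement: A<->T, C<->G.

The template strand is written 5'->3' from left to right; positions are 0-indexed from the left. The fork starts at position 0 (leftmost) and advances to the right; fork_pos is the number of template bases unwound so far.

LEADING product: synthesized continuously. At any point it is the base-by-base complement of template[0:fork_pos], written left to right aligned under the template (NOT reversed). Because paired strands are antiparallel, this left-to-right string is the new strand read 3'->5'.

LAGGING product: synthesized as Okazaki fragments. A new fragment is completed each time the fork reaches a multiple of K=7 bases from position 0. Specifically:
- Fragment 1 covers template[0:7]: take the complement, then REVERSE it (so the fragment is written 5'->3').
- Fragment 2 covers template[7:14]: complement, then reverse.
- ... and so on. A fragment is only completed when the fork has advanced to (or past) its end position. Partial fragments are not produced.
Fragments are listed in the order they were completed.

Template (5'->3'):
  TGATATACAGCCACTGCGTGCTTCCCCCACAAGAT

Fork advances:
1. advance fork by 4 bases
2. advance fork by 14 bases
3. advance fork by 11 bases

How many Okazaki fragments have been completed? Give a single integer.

Answer: 4

Derivation:
Step 1: advance 4 -> fork_pos = 0 + 4 = 4. Next multiple of 7 is 7 (not reached); still 0 fragment(s).
Step 2: advance 14 -> fork_pos = 4 + 14 = 18. Reached multiple(s) of 7: 7, 14 -> fragments 1-2 completed (2 total).
Step 3: advance 11 -> fork_pos = 18 + 11 = 29. Reached multiple(s) of 7: 21, 28 -> fragments 3-4 completed (4 total).
Check: final fork_pos = 29; the multiples of 7 that are <= 29 are 7..28 -> 29 // 7 = 4 completed fragment(s).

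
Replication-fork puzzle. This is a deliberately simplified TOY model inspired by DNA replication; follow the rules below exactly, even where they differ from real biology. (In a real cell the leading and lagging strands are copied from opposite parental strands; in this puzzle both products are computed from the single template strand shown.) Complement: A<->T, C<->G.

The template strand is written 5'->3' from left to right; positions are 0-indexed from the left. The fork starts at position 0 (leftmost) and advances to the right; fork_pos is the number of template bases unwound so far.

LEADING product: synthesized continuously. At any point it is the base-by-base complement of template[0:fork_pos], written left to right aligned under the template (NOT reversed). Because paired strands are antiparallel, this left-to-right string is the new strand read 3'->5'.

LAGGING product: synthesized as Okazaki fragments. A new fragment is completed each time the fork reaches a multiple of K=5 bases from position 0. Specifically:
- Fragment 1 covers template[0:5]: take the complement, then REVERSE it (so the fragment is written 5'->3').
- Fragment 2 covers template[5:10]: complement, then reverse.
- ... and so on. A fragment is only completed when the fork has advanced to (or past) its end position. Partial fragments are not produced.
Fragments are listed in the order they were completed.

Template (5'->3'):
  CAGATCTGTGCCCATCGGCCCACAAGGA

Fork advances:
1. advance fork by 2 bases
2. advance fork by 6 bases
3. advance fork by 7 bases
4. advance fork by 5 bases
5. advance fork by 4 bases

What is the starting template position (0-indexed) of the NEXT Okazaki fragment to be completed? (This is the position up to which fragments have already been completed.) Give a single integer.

Step 1: advance 2 -> fork_pos = 0 + 2 = 2. Next multiple of 5 is 5 (not reached); still 0 fragment(s).
Step 2: advance 6 -> fork_pos = 2 + 6 = 8. Reached multiple(s) of 5: 5 -> fragment 1 completed (1 total).
Step 3: advance 7 -> fork_pos = 8 + 7 = 15. Reached multiple(s) of 5: 10, 15 -> fragments 2-3 completed (3 total).
Step 4: advance 5 -> fork_pos = 15 + 5 = 20. Reached multiple(s) of 5: 20 -> fragment 4 completed (4 total).
Step 5: advance 4 -> fork_pos = 20 + 4 = 24. Next multiple of 5 is 25 (not reached); still 4 fragment(s).
4 fragment(s) completed, covering template[0:20] (4 x 5 = 20). The next fragment, fragment 5, covers template[20:25], so it starts at position 20.

Answer: 20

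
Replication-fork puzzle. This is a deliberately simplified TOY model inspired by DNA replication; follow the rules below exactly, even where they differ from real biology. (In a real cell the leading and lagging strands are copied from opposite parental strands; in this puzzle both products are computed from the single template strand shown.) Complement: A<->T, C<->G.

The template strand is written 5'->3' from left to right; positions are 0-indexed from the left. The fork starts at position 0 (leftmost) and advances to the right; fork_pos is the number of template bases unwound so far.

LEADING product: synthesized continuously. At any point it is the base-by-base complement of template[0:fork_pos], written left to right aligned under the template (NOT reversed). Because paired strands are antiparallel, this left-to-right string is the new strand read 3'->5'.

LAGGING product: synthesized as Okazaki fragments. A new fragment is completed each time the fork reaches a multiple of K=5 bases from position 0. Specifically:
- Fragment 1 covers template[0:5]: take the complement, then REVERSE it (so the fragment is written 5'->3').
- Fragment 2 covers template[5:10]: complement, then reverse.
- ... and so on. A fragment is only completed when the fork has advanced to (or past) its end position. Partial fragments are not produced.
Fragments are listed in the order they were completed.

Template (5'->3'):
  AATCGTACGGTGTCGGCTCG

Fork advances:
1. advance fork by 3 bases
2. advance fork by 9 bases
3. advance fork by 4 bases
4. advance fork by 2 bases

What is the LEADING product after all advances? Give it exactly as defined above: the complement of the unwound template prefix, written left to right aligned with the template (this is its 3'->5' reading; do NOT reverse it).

Answer: TTAGCATGCCACAGCCGA

Derivation:
Step 1: advance 3 -> fork_pos = 0 + 3 = 3.
Step 2: advance 9 -> fork_pos = 3 + 9 = 12.
Step 3: advance 4 -> fork_pos = 12 + 4 = 16.
Step 4: advance 2 -> fork_pos = 16 + 2 = 18.
Unwound prefix: template[0:18] = AATCGTACGGTGTCGGCT
Complement it base by base (A<->T, C<->G), keeping left-to-right order:
  [0:5] AATCG -> TTAGC
  [5:10] TACGG -> ATGCC
  [10:15] TGTCG -> ACAGC
  [15:18] GCT -> CGA
Concatenate: TTAGCATGCCACAGCCGA (length 18; written aligned with the template, i.e. 3'->5').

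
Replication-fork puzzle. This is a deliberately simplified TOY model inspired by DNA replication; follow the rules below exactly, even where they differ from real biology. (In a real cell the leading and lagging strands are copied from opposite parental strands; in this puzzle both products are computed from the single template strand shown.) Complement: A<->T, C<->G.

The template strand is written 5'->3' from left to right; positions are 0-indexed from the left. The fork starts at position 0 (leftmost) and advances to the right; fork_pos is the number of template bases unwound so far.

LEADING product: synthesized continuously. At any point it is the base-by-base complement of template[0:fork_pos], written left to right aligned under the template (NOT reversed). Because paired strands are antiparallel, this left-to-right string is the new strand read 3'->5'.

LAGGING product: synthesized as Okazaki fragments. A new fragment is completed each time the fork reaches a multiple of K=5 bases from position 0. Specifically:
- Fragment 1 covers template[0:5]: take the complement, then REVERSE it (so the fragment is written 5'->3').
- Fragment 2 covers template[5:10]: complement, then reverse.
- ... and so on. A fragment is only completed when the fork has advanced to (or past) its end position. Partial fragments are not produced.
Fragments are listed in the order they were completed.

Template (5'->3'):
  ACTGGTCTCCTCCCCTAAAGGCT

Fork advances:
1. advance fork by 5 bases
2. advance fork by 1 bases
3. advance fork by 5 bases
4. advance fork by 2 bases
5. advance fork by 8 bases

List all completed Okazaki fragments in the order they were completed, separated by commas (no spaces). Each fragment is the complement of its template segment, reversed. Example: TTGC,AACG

Answer: CCAGT,GGAGA,GGGGA,CTTTA

Derivation:
Step 1: advance 5 -> fork_pos = 0 + 5 = 5. Reached multiple(s) of 5: 5 -> fragment 1 completed (1 total).
Step 2: advance 1 -> fork_pos = 5 + 1 = 6. Next multiple of 5 is 10 (not reached); still 1 fragment(s).
Step 3: advance 5 -> fork_pos = 6 + 5 = 11. Reached multiple(s) of 5: 10 -> fragment 2 completed (2 total).
Step 4: advance 2 -> fork_pos = 11 + 2 = 13. Next multiple of 5 is 15 (not reached); still 2 fragment(s).
Step 5: advance 8 -> fork_pos = 13 + 8 = 21. Reached multiple(s) of 5: 15, 20 -> fragments 3-4 completed (4 total).
Final fork_pos = 21, so 4 fragment(s) are complete. Build each: template segment -> complement -> reverse.
Fragment 1: template[0:5] = ACTGG -> complement TGACC -> reversed CCAGT
Fragment 2: template[5:10] = TCTCC -> complement AGAGG -> reversed GGAGA
Fragment 3: template[10:15] = TCCCC -> complement AGGGG -> reversed GGGGA
Fragment 4: template[15:20] = TAAAG -> complement ATTTC -> reversed CTTTA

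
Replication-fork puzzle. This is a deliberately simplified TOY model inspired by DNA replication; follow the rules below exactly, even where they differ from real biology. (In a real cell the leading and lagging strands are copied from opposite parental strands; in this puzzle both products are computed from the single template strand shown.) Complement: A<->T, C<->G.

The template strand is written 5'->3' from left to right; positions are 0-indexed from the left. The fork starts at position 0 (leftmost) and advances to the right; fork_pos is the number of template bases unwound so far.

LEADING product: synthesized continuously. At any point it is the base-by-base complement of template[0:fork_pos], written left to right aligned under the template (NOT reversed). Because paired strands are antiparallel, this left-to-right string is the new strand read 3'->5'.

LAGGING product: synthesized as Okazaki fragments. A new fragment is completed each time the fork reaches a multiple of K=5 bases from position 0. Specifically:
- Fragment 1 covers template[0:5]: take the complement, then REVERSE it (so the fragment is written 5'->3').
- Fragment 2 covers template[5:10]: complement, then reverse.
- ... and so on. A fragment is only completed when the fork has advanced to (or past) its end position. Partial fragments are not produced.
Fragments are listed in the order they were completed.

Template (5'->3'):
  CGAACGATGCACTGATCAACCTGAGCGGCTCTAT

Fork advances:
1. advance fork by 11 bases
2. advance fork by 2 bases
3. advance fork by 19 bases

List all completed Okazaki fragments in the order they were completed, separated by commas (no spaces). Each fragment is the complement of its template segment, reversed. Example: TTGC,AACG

Step 1: advance 11 -> fork_pos = 0 + 11 = 11. Reached multiple(s) of 5: 5, 10 -> fragments 1-2 completed (2 total).
Step 2: advance 2 -> fork_pos = 11 + 2 = 13. Next multiple of 5 is 15 (not reached); still 2 fragment(s).
Step 3: advance 19 -> fork_pos = 13 + 19 = 32. Reached multiple(s) of 5: 15, 20, 25, 30 -> fragments 3-6 completed (6 total).
Final fork_pos = 32, so 6 fragment(s) are complete. Build each: template segment -> complement -> reverse.
Fragment 1: template[0:5] = CGAAC -> complement GCTTG -> reversed GTTCG
Fragment 2: template[5:10] = GATGC -> complement CTACG -> reversed GCATC
Fragment 3: template[10:15] = ACTGA -> complement TGACT -> reversed TCAGT
Fragment 4: template[15:20] = TCAAC -> complement AGTTG -> reversed GTTGA
Fragment 5: template[20:25] = CTGAG -> complement GACTC -> reversed CTCAG
Fragment 6: template[25:30] = CGGCT -> complement GCCGA -> reversed AGCCG

Answer: GTTCG,GCATC,TCAGT,GTTGA,CTCAG,AGCCG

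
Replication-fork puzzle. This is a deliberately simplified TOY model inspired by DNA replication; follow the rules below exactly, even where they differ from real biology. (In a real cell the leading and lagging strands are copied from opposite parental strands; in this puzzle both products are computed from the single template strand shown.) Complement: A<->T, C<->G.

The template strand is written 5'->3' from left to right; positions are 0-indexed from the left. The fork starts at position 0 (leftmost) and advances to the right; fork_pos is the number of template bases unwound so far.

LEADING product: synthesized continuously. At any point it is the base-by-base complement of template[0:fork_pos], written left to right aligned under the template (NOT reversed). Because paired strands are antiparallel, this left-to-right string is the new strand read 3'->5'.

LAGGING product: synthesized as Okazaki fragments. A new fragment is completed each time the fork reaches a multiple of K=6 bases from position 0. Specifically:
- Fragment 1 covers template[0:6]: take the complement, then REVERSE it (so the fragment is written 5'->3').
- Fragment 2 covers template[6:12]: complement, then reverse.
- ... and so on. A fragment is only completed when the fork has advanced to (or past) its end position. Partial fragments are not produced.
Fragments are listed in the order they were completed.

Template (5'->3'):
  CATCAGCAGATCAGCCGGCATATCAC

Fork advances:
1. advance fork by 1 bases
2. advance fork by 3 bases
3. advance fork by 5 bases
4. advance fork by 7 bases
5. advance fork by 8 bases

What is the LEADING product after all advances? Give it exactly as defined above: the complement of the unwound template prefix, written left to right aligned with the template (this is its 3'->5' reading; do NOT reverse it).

Step 1: advance 1 -> fork_pos = 0 + 1 = 1.
Step 2: advance 3 -> fork_pos = 1 + 3 = 4.
Step 3: advance 5 -> fork_pos = 4 + 5 = 9.
Step 4: advance 7 -> fork_pos = 9 + 7 = 16.
Step 5: advance 8 -> fork_pos = 16 + 8 = 24.
Unwound prefix: template[0:24] = CATCAGCAGATCAGCCGGCATATC
Complement it base by base (A<->T, C<->G), keeping left-to-right order:
  [0:5] CATCA -> GTAGT
  [5:10] GCAGA -> CGTCT
  [10:15] TCAGC -> AGTCG
  [15:20] CGGCA -> GCCGT
  [20:24] TATC -> ATAG
Concatenate: GTAGTCGTCTAGTCGGCCGTATAG (length 24; written aligned with the template, i.e. 3'->5').

Answer: GTAGTCGTCTAGTCGGCCGTATAG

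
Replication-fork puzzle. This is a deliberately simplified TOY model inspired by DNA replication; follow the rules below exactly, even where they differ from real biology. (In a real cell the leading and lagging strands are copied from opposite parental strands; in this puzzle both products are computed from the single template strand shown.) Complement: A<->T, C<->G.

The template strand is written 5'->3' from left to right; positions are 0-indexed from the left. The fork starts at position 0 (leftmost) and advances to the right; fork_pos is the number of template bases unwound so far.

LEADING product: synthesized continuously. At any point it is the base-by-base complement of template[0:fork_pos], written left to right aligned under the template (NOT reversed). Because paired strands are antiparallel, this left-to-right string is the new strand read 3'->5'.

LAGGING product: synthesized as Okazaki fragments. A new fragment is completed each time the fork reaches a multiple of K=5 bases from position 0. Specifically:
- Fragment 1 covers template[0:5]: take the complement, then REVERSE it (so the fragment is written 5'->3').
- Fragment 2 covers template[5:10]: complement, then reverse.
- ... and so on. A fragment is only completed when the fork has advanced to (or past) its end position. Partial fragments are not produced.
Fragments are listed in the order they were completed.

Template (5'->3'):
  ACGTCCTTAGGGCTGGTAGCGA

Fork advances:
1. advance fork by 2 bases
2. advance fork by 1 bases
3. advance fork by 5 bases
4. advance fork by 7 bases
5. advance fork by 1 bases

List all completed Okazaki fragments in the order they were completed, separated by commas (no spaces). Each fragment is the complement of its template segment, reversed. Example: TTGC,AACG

Step 1: advance 2 -> fork_pos = 0 + 2 = 2. Next multiple of 5 is 5 (not reached); still 0 fragment(s).
Step 2: advance 1 -> fork_pos = 2 + 1 = 3. Next multiple of 5 is 5 (not reached); still 0 fragment(s).
Step 3: advance 5 -> fork_pos = 3 + 5 = 8. Reached multiple(s) of 5: 5 -> fragment 1 completed (1 total).
Step 4: advance 7 -> fork_pos = 8 + 7 = 15. Reached multiple(s) of 5: 10, 15 -> fragments 2-3 completed (3 total).
Step 5: advance 1 -> fork_pos = 15 + 1 = 16. Next multiple of 5 is 20 (not reached); still 3 fragment(s).
Final fork_pos = 16, so 3 fragment(s) are complete. Build each: template segment -> complement -> reverse.
Fragment 1: template[0:5] = ACGTC -> complement TGCAG -> reversed GACGT
Fragment 2: template[5:10] = CTTAG -> complement GAATC -> reversed CTAAG
Fragment 3: template[10:15] = GGCTG -> complement CCGAC -> reversed CAGCC

Answer: GACGT,CTAAG,CAGCC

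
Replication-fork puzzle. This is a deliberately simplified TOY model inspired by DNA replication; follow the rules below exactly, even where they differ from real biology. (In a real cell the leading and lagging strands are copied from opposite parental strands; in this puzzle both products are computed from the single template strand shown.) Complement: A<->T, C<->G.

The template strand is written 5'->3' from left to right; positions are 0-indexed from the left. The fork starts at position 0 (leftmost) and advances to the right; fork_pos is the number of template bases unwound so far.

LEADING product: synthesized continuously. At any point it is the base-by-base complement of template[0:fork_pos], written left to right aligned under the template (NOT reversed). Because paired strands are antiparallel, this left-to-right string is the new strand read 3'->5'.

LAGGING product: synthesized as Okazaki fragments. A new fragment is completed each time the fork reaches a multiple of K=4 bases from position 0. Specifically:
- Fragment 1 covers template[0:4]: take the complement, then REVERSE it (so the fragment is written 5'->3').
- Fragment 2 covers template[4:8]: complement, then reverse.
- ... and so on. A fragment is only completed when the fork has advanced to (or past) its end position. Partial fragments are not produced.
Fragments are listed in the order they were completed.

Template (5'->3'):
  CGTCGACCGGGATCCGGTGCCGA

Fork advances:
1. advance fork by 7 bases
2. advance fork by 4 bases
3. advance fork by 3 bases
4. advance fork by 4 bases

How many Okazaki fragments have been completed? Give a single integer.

Answer: 4

Derivation:
Step 1: advance 7 -> fork_pos = 0 + 7 = 7. Reached multiple(s) of 4: 4 -> fragment 1 completed (1 total).
Step 2: advance 4 -> fork_pos = 7 + 4 = 11. Reached multiple(s) of 4: 8 -> fragment 2 completed (2 total).
Step 3: advance 3 -> fork_pos = 11 + 3 = 14. Reached multiple(s) of 4: 12 -> fragment 3 completed (3 total).
Step 4: advance 4 -> fork_pos = 14 + 4 = 18. Reached multiple(s) of 4: 16 -> fragment 4 completed (4 total).
Check: final fork_pos = 18; the multiples of 4 that are <= 18 are 4..16 -> 18 // 4 = 4 completed fragment(s).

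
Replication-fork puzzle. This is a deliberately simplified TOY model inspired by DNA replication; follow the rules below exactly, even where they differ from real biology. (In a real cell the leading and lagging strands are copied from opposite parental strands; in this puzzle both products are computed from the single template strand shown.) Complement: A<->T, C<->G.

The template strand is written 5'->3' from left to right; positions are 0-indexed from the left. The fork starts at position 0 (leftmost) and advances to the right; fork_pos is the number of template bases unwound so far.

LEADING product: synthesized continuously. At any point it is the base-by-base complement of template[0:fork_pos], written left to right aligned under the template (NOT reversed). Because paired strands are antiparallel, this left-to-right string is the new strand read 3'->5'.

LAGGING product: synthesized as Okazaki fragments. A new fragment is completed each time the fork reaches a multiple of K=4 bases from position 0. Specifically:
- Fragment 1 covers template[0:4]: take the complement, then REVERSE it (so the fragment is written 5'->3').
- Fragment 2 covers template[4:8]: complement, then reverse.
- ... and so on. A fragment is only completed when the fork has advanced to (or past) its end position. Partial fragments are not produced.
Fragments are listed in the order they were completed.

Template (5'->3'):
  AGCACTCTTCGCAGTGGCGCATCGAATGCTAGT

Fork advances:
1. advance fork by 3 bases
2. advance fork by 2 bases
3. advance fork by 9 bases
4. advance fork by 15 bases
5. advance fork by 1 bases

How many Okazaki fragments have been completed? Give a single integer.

Answer: 7

Derivation:
Step 1: advance 3 -> fork_pos = 0 + 3 = 3. Next multiple of 4 is 4 (not reached); still 0 fragment(s).
Step 2: advance 2 -> fork_pos = 3 + 2 = 5. Reached multiple(s) of 4: 4 -> fragment 1 completed (1 total).
Step 3: advance 9 -> fork_pos = 5 + 9 = 14. Reached multiple(s) of 4: 8, 12 -> fragments 2-3 completed (3 total).
Step 4: advance 15 -> fork_pos = 14 + 15 = 29. Reached multiple(s) of 4: 16, 20, 24, 28 -> fragments 4-7 completed (7 total).
Step 5: advance 1 -> fork_pos = 29 + 1 = 30. Next multiple of 4 is 32 (not reached); still 7 fragment(s).
Check: final fork_pos = 30; the multiples of 4 that are <= 30 are 4..28 -> 30 // 4 = 7 completed fragment(s).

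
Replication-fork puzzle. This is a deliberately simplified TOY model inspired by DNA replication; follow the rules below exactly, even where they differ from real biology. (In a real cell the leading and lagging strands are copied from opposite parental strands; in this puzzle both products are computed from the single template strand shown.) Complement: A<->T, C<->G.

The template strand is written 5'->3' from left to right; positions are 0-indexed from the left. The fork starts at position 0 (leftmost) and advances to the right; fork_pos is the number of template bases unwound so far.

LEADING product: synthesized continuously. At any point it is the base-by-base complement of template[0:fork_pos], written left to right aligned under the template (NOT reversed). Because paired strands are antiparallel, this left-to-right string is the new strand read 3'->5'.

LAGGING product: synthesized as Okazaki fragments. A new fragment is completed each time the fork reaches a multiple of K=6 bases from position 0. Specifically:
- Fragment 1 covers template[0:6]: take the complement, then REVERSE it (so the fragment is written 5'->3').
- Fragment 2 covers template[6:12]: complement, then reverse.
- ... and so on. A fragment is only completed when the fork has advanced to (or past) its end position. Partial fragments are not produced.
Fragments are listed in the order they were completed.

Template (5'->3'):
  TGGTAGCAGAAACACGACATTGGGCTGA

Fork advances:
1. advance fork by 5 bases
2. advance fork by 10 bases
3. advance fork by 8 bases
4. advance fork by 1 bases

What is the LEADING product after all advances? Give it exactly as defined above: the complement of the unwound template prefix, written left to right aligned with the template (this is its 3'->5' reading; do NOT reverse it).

Answer: ACCATCGTCTTTGTGCTGTAACCC

Derivation:
Step 1: advance 5 -> fork_pos = 0 + 5 = 5.
Step 2: advance 10 -> fork_pos = 5 + 10 = 15.
Step 3: advance 8 -> fork_pos = 15 + 8 = 23.
Step 4: advance 1 -> fork_pos = 23 + 1 = 24.
Unwound prefix: template[0:24] = TGGTAGCAGAAACACGACATTGGG
Complement it base by base (A<->T, C<->G), keeping left-to-right order:
  [0:5] TGGTA -> ACCAT
  [5:10] GCAGA -> CGTCT
  [10:15] AACAC -> TTGTG
  [15:20] GACAT -> CTGTA
  [20:24] TGGG -> ACCC
Concatenate: ACCATCGTCTTTGTGCTGTAACCC (length 24; written aligned with the template, i.e. 3'->5').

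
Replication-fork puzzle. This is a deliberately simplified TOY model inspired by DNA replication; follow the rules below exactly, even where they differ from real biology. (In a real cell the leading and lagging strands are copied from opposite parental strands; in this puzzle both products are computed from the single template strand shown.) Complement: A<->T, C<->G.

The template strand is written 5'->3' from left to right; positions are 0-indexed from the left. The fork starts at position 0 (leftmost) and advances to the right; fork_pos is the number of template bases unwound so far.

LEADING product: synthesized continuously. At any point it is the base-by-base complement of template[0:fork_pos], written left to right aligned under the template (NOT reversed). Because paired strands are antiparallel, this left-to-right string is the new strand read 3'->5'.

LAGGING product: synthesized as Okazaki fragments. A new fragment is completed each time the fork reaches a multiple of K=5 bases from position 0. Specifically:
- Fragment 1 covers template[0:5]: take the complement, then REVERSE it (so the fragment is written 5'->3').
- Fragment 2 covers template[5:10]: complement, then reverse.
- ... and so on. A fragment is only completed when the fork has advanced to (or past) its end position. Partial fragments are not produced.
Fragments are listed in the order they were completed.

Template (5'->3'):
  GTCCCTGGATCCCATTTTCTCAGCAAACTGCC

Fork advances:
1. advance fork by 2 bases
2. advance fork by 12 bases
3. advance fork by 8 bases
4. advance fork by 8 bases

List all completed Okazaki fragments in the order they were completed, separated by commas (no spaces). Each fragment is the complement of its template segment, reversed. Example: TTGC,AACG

Step 1: advance 2 -> fork_pos = 0 + 2 = 2. Next multiple of 5 is 5 (not reached); still 0 fragment(s).
Step 2: advance 12 -> fork_pos = 2 + 12 = 14. Reached multiple(s) of 5: 5, 10 -> fragments 1-2 completed (2 total).
Step 3: advance 8 -> fork_pos = 14 + 8 = 22. Reached multiple(s) of 5: 15, 20 -> fragments 3-4 completed (4 total).
Step 4: advance 8 -> fork_pos = 22 + 8 = 30. Reached multiple(s) of 5: 25, 30 -> fragments 5-6 completed (6 total).
Final fork_pos = 30, so 6 fragment(s) are complete. Build each: template segment -> complement -> reverse.
Fragment 1: template[0:5] = GTCCC -> complement CAGGG -> reversed GGGAC
Fragment 2: template[5:10] = TGGAT -> complement ACCTA -> reversed ATCCA
Fragment 3: template[10:15] = CCCAT -> complement GGGTA -> reversed ATGGG
Fragment 4: template[15:20] = TTTCT -> complement AAAGA -> reversed AGAAA
Fragment 5: template[20:25] = CAGCA -> complement GTCGT -> reversed TGCTG
Fragment 6: template[25:30] = AACTG -> complement TTGAC -> reversed CAGTT

Answer: GGGAC,ATCCA,ATGGG,AGAAA,TGCTG,CAGTT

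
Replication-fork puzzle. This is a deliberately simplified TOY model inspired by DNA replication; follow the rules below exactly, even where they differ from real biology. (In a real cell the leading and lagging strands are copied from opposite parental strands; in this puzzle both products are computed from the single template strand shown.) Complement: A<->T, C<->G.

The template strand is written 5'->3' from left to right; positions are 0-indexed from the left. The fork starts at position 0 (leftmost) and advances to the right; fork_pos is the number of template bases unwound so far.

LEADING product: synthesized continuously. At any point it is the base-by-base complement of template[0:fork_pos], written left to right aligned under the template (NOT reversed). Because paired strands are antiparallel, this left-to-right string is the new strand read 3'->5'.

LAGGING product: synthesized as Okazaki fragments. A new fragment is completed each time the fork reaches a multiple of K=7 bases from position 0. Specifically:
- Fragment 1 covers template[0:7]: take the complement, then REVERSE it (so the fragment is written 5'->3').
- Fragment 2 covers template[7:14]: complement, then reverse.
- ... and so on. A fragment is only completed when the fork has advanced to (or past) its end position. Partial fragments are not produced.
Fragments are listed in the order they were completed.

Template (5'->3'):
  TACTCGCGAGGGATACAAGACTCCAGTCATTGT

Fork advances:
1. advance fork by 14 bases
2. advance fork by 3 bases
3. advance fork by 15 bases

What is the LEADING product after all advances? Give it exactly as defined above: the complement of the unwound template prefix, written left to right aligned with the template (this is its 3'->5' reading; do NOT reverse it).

Step 1: advance 14 -> fork_pos = 0 + 14 = 14.
Step 2: advance 3 -> fork_pos = 14 + 3 = 17.
Step 3: advance 15 -> fork_pos = 17 + 15 = 32.
Unwound prefix: template[0:32] = TACTCGCGAGGGATACAAGACTCCAGTCATTG
Complement it base by base (A<->T, C<->G), keeping left-to-right order:
  [0:5] TACTC -> ATGAG
  [5:10] GCGAG -> CGCTC
  [10:15] GGATA -> CCTAT
  [15:20] CAAGA -> GTTCT
  [20:25] CTCCA -> GAGGT
  [25:30] GTCAT -> CAGTA
  [30:32] TG -> AC
Concatenate: ATGAGCGCTCCCTATGTTCTGAGGTCAGTAAC (length 32; written aligned with the template, i.e. 3'->5').

Answer: ATGAGCGCTCCCTATGTTCTGAGGTCAGTAAC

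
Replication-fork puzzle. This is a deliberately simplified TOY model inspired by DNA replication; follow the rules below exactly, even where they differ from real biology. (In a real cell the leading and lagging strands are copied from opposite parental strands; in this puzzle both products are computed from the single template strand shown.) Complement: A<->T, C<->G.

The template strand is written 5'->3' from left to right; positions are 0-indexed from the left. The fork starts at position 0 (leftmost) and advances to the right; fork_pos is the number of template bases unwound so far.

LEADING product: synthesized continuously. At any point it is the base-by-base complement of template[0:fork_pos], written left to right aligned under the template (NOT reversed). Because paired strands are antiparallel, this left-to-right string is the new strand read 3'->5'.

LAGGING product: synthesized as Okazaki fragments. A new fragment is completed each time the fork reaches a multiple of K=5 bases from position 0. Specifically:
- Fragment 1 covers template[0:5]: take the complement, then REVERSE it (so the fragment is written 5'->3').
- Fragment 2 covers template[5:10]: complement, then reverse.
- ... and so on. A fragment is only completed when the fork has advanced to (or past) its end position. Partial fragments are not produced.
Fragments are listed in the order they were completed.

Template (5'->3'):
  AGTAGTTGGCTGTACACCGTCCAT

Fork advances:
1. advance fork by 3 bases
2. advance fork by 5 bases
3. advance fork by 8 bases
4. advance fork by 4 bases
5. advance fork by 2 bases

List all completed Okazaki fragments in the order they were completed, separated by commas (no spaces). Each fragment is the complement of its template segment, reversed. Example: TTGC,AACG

Step 1: advance 3 -> fork_pos = 0 + 3 = 3. Next multiple of 5 is 5 (not reached); still 0 fragment(s).
Step 2: advance 5 -> fork_pos = 3 + 5 = 8. Reached multiple(s) of 5: 5 -> fragment 1 completed (1 total).
Step 3: advance 8 -> fork_pos = 8 + 8 = 16. Reached multiple(s) of 5: 10, 15 -> fragments 2-3 completed (3 total).
Step 4: advance 4 -> fork_pos = 16 + 4 = 20. Reached multiple(s) of 5: 20 -> fragment 4 completed (4 total).
Step 5: advance 2 -> fork_pos = 20 + 2 = 22. Next multiple of 5 is 25 (not reached); still 4 fragment(s).
Final fork_pos = 22, so 4 fragment(s) are complete. Build each: template segment -> complement -> reverse.
Fragment 1: template[0:5] = AGTAG -> complement TCATC -> reversed CTACT
Fragment 2: template[5:10] = TTGGC -> complement AACCG -> reversed GCCAA
Fragment 3: template[10:15] = TGTAC -> complement ACATG -> reversed GTACA
Fragment 4: template[15:20] = ACCGT -> complement TGGCA -> reversed ACGGT

Answer: CTACT,GCCAA,GTACA,ACGGT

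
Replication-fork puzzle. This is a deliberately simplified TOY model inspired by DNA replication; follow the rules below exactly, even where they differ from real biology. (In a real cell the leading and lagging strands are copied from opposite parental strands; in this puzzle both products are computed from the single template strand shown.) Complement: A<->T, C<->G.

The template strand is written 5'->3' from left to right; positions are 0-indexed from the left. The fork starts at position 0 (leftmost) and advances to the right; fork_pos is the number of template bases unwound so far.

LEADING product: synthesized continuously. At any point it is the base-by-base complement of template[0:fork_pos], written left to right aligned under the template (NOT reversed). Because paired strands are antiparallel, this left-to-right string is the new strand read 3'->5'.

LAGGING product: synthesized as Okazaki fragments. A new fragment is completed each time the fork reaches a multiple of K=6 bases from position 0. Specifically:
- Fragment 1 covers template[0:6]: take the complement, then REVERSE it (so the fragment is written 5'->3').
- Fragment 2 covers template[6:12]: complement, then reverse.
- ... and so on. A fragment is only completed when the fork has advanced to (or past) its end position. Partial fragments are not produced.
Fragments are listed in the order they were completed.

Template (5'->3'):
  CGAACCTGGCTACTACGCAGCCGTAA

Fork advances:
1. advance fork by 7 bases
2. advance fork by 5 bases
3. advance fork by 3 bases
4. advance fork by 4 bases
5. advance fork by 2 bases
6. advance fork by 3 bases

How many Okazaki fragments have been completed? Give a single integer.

Answer: 4

Derivation:
Step 1: advance 7 -> fork_pos = 0 + 7 = 7. Reached multiple(s) of 6: 6 -> fragment 1 completed (1 total).
Step 2: advance 5 -> fork_pos = 7 + 5 = 12. Reached multiple(s) of 6: 12 -> fragment 2 completed (2 total).
Step 3: advance 3 -> fork_pos = 12 + 3 = 15. Next multiple of 6 is 18 (not reached); still 2 fragment(s).
Step 4: advance 4 -> fork_pos = 15 + 4 = 19. Reached multiple(s) of 6: 18 -> fragment 3 completed (3 total).
Step 5: advance 2 -> fork_pos = 19 + 2 = 21. Next multiple of 6 is 24 (not reached); still 3 fragment(s).
Step 6: advance 3 -> fork_pos = 21 + 3 = 24. Reached multiple(s) of 6: 24 -> fragment 4 completed (4 total).
Check: final fork_pos = 24; the multiples of 6 that are <= 24 are 6..24 -> 24 // 6 = 4 completed fragment(s).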